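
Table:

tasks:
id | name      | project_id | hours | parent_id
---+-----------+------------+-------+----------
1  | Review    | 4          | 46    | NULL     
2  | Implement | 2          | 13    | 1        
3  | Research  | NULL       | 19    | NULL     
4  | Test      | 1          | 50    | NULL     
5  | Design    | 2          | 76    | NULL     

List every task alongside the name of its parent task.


This is a self-join: tasks is joined to a second copy of itself, matching each row's parent_id to another row's id. Use LEFT JOIN so rows with parent_id=NULL are kept.
  - task 1 (Review): parent_id=NULL -> NULL
  - task 2 (Implement): parent_id=1 -> Review
  - task 3 (Research): parent_id=NULL -> NULL
  - task 4 (Test): parent_id=NULL -> NULL
  - task 5 (Design): parent_id=NULL -> NULL

SQL:
SELECT a.name AS item, b.name AS parent
FROM tasks a
LEFT JOIN tasks b ON a.parent_id = b.id

Result:
item      | parent
----------+-------
Review    | NULL  
Implement | Review
Research  | NULL  
Test      | NULL  
Design    | NULL  


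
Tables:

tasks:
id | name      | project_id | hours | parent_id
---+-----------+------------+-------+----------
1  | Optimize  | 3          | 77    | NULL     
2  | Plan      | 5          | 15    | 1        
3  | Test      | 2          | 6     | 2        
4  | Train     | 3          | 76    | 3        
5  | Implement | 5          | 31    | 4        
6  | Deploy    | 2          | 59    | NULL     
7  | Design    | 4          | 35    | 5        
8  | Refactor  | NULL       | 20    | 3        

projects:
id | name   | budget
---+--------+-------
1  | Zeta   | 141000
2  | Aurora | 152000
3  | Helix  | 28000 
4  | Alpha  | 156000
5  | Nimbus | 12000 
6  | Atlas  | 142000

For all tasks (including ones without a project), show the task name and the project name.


LEFT JOIN keeps every row from tasks (the left table); where project_id has no match in projects, the project columns become NULL. Walk through each task:
  - task 1 (Optimize): project_id=3 -> matches Helix
  - task 2 (Plan): project_id=5 -> matches Nimbus
  - task 3 (Test): project_id=2 -> matches Aurora
  - task 4 (Train): project_id=3 -> matches Helix
  - task 5 (Implement): project_id=5 -> matches Nimbus
  - task 6 (Deploy): project_id=2 -> matches Aurora
  - task 7 (Design): project_id=4 -> matches Alpha
  - task 8 (Refactor): project_id=NULL, no match -> kept with NULL
All 8 rows appear; 1 has NULL project.

SQL:
SELECT a.name, b.name AS project
FROM tasks a
LEFT JOIN projects b ON a.project_id = b.id

Result:
name      | project
----------+--------
Optimize  | Helix  
Plan      | Nimbus 
Test      | Aurora 
Train     | Helix  
Implement | Nimbus 
Deploy    | Aurora 
Design    | Alpha  
Refactor  | NULL   


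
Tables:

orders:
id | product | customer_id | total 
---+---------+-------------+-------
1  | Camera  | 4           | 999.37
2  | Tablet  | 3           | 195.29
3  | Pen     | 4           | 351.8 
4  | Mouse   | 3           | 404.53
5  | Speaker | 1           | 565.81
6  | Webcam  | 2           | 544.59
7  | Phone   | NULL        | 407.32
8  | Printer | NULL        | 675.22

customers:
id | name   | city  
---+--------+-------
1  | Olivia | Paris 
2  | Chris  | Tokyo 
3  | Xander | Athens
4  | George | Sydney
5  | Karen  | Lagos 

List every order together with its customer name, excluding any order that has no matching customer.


INNER JOIN keeps only orders rows whose customer_id matches an id in customers. Walk through each order:
  - order 1 (Camera): customer_id=4 -> matches George
  - order 2 (Tablet): customer_id=3 -> matches Xander
  - order 3 (Pen): customer_id=4 -> matches George
  - order 4 (Mouse): customer_id=3 -> matches Xander
  - order 5 (Speaker): customer_id=1 -> matches Olivia
  - order 6 (Webcam): customer_id=2 -> matches Chris
  - order 7 (Phone): customer_id=NULL, no match -> dropped
  - order 8 (Printer): customer_id=NULL, no match -> dropped
So 2 of 8 rows are dropped.

SQL:
SELECT a.product, b.name AS customer
FROM orders a
INNER JOIN customers b ON a.customer_id = b.id

Result:
product | customer
--------+---------
Camera  | George  
Tablet  | Xander  
Pen     | George  
Mouse   | Xander  
Speaker | Olivia  
Webcam  | Chris   


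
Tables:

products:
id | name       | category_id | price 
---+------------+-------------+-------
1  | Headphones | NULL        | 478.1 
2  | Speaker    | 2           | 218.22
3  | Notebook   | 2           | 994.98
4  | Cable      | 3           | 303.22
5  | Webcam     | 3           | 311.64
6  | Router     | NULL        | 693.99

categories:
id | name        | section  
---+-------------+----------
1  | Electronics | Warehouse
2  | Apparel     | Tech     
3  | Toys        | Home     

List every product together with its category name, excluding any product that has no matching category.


INNER JOIN keeps only products rows whose category_id matches an id in categories. Walk through each product:
  - product 1 (Headphones): category_id=NULL, no match -> dropped
  - product 2 (Speaker): category_id=2 -> matches Apparel
  - product 3 (Notebook): category_id=2 -> matches Apparel
  - product 4 (Cable): category_id=3 -> matches Toys
  - product 5 (Webcam): category_id=3 -> matches Toys
  - product 6 (Router): category_id=NULL, no match -> dropped
So 2 of 6 rows are dropped.

SQL:
SELECT a.name, b.name AS category
FROM products a
INNER JOIN categories b ON a.category_id = b.id

Result:
name     | category
---------+---------
Speaker  | Apparel 
Notebook | Apparel 
Cable    | Toys    
Webcam   | Toys    


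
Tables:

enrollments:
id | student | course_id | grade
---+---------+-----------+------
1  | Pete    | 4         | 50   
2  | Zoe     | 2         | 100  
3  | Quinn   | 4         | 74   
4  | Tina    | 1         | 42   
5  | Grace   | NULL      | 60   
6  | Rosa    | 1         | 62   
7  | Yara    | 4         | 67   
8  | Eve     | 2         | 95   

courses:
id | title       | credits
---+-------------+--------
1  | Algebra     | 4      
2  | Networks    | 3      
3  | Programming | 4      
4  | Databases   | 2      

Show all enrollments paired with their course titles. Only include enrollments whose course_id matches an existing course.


INNER JOIN keeps only enrollments rows whose course_id matches an id in courses. Walk through each enrollment:
  - enrollment 1 (Pete): course_id=4 -> matches Databases
  - enrollment 2 (Zoe): course_id=2 -> matches Networks
  - enrollment 3 (Quinn): course_id=4 -> matches Databases
  - enrollment 4 (Tina): course_id=1 -> matches Algebra
  - enrollment 5 (Grace): course_id=NULL, no match -> dropped
  - enrollment 6 (Rosa): course_id=1 -> matches Algebra
  - enrollment 7 (Yara): course_id=4 -> matches Databases
  - enrollment 8 (Eve): course_id=2 -> matches Networks
So 1 of 8 rows is dropped.

SQL:
SELECT a.student, b.title AS course
FROM enrollments a
INNER JOIN courses b ON a.course_id = b.id

Result:
student | course   
--------+----------
Pete    | Databases
Zoe     | Networks 
Quinn   | Databases
Tina    | Algebra  
Rosa    | Algebra  
Yara    | Databases
Eve     | Networks 


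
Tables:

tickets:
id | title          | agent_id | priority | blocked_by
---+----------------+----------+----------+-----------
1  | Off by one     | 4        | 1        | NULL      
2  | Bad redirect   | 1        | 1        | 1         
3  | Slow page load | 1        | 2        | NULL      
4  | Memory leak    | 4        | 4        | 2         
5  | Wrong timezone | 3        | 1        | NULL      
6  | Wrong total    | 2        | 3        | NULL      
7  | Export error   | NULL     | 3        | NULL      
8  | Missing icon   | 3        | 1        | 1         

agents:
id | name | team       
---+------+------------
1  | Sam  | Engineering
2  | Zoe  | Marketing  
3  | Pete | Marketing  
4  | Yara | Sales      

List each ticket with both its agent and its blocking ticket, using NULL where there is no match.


Two LEFT JOINs from the same base table tickets: one to agents via agent_id, one to tickets itself via blocked_by. Both are LEFT so every ticket is preserved.
Match against agents:
  - ticket 1 (Off by one): agent_id=4 -> matches Yara
  - ticket 2 (Bad redirect): agent_id=1 -> matches Sam
  - ticket 3 (Slow page load): agent_id=1 -> matches Sam
  - ticket 4 (Memory leak): agent_id=4 -> matches Yara
  - ticket 5 (Wrong timezone): agent_id=3 -> matches Pete
  - ticket 6 (Wrong total): agent_id=2 -> matches Zoe
  - ticket 7 (Export error): agent_id=NULL, no match -> kept with NULL
  - ticket 8 (Missing icon): agent_id=3 -> matches Pete
Match against tickets (self):
  - ticket 1 (Off by one): blocked_by=NULL -> NULL
  - ticket 2 (Bad redirect): blocked_by=1 -> Off by one
  - ticket 3 (Slow page load): blocked_by=NULL -> NULL
  - ticket 4 (Memory leak): blocked_by=2 -> Bad redirect
  - ticket 5 (Wrong timezone): blocked_by=NULL -> NULL
  - ticket 6 (Wrong total): blocked_by=NULL -> NULL
  - ticket 7 (Export error): blocked_by=NULL -> NULL
  - ticket 8 (Missing icon): blocked_by=1 -> Off by one

SQL:
SELECT a.title, b.name AS agent, c.title AS blocked_by
FROM tickets a
LEFT JOIN agents b ON a.agent_id = b.id
LEFT JOIN tickets c ON a.blocked_by = c.id

Result:
title          | agent | blocked_by  
---------------+-------+-------------
Off by one     | Yara  | NULL        
Bad redirect   | Sam   | Off by one  
Slow page load | Sam   | NULL        
Memory leak    | Yara  | Bad redirect
Wrong timezone | Pete  | NULL        
Wrong total    | Zoe   | NULL        
Export error   | NULL  | NULL        
Missing icon   | Pete  | Off by one  


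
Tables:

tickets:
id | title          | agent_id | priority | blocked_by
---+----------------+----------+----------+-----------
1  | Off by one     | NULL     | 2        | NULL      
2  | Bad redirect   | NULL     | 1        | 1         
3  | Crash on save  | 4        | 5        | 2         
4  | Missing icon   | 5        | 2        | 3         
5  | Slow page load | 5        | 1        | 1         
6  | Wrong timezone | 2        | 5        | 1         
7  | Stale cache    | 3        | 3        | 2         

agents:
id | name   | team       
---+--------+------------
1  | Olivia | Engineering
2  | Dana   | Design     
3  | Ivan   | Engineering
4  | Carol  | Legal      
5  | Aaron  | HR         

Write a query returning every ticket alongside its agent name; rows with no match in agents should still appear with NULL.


LEFT JOIN keeps every row from tickets (the left table); where agent_id has no match in agents, the agent columns become NULL. Walk through each ticket:
  - ticket 1 (Off by one): agent_id=NULL, no match -> kept with NULL
  - ticket 2 (Bad redirect): agent_id=NULL, no match -> kept with NULL
  - ticket 3 (Crash on save): agent_id=4 -> matches Carol
  - ticket 4 (Missing icon): agent_id=5 -> matches Aaron
  - ticket 5 (Slow page load): agent_id=5 -> matches Aaron
  - ticket 6 (Wrong timezone): agent_id=2 -> matches Dana
  - ticket 7 (Stale cache): agent_id=3 -> matches Ivan
All 7 rows appear; 2 have NULL agent.

SQL:
SELECT a.title, b.name AS agent
FROM tickets a
LEFT JOIN agents b ON a.agent_id = b.id

Result:
title          | agent
---------------+------
Off by one     | NULL 
Bad redirect   | NULL 
Crash on save  | Carol
Missing icon   | Aaron
Slow page load | Aaron
Wrong timezone | Dana 
Stale cache    | Ivan 


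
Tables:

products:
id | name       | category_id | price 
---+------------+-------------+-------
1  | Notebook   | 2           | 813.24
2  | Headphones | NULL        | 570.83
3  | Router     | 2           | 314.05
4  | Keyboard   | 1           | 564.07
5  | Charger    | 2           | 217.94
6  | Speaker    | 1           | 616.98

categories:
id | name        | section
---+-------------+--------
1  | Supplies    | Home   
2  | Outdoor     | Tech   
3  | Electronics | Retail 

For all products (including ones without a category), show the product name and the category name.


LEFT JOIN keeps every row from products (the left table); where category_id has no match in categories, the category columns become NULL. Walk through each product:
  - product 1 (Notebook): category_id=2 -> matches Outdoor
  - product 2 (Headphones): category_id=NULL, no match -> kept with NULL
  - product 3 (Router): category_id=2 -> matches Outdoor
  - product 4 (Keyboard): category_id=1 -> matches Supplies
  - product 5 (Charger): category_id=2 -> matches Outdoor
  - product 6 (Speaker): category_id=1 -> matches Supplies
All 6 rows appear; 1 has NULL category.

SQL:
SELECT a.name, b.name AS category
FROM products a
LEFT JOIN categories b ON a.category_id = b.id

Result:
name       | category
-----------+---------
Notebook   | Outdoor 
Headphones | NULL    
Router     | Outdoor 
Keyboard   | Supplies
Charger    | Outdoor 
Speaker    | Supplies


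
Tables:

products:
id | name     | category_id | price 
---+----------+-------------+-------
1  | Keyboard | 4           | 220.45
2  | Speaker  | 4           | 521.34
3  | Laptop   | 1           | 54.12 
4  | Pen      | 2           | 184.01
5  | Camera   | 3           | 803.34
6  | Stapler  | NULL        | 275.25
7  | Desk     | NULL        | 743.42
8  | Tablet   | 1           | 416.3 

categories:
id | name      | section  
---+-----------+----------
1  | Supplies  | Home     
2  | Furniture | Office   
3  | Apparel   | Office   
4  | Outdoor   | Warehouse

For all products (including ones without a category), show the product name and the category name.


LEFT JOIN keeps every row from products (the left table); where category_id has no match in categories, the category columns become NULL. Walk through each product:
  - product 1 (Keyboard): category_id=4 -> matches Outdoor
  - product 2 (Speaker): category_id=4 -> matches Outdoor
  - product 3 (Laptop): category_id=1 -> matches Supplies
  - product 4 (Pen): category_id=2 -> matches Furniture
  - product 5 (Camera): category_id=3 -> matches Apparel
  - product 6 (Stapler): category_id=NULL, no match -> kept with NULL
  - product 7 (Desk): category_id=NULL, no match -> kept with NULL
  - product 8 (Tablet): category_id=1 -> matches Supplies
All 8 rows appear; 2 have NULL category.

SQL:
SELECT a.name, b.name AS category
FROM products a
LEFT JOIN categories b ON a.category_id = b.id

Result:
name     | category 
---------+----------
Keyboard | Outdoor  
Speaker  | Outdoor  
Laptop   | Supplies 
Pen      | Furniture
Camera   | Apparel  
Stapler  | NULL     
Desk     | NULL     
Tablet   | Supplies 


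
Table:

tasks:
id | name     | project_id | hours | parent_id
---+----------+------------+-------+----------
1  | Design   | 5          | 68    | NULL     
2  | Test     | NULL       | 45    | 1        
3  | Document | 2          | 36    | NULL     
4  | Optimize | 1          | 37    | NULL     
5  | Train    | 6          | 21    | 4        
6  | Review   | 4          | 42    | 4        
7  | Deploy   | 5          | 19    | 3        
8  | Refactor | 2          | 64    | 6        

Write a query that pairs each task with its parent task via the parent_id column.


This is a self-join: tasks is joined to a second copy of itself, matching each row's parent_id to another row's id. Use LEFT JOIN so rows with parent_id=NULL are kept.
  - task 1 (Design): parent_id=NULL -> NULL
  - task 2 (Test): parent_id=1 -> Design
  - task 3 (Document): parent_id=NULL -> NULL
  - task 4 (Optimize): parent_id=NULL -> NULL
  - task 5 (Train): parent_id=4 -> Optimize
  - task 6 (Review): parent_id=4 -> Optimize
  - task 7 (Deploy): parent_id=3 -> Document
  - task 8 (Refactor): parent_id=6 -> Review

SQL:
SELECT a.name AS item, b.name AS parent
FROM tasks a
LEFT JOIN tasks b ON a.parent_id = b.id

Result:
item     | parent  
---------+---------
Design   | NULL    
Test     | Design  
Document | NULL    
Optimize | NULL    
Train    | Optimize
Review   | Optimize
Deploy   | Document
Refactor | Review  


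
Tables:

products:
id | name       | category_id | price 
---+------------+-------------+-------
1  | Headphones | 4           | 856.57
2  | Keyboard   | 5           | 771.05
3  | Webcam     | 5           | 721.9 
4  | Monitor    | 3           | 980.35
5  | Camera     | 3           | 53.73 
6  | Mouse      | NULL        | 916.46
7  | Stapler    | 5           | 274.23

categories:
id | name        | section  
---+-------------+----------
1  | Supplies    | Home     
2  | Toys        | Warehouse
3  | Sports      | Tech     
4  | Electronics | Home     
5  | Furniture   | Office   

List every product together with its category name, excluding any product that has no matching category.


INNER JOIN keeps only products rows whose category_id matches an id in categories. Walk through each product:
  - product 1 (Headphones): category_id=4 -> matches Electronics
  - product 2 (Keyboard): category_id=5 -> matches Furniture
  - product 3 (Webcam): category_id=5 -> matches Furniture
  - product 4 (Monitor): category_id=3 -> matches Sports
  - product 5 (Camera): category_id=3 -> matches Sports
  - product 6 (Mouse): category_id=NULL, no match -> dropped
  - product 7 (Stapler): category_id=5 -> matches Furniture
So 1 of 7 rows is dropped.

SQL:
SELECT a.name, b.name AS category
FROM products a
INNER JOIN categories b ON a.category_id = b.id

Result:
name       | category   
-----------+------------
Headphones | Electronics
Keyboard   | Furniture  
Webcam     | Furniture  
Monitor    | Sports     
Camera     | Sports     
Stapler    | Furniture  


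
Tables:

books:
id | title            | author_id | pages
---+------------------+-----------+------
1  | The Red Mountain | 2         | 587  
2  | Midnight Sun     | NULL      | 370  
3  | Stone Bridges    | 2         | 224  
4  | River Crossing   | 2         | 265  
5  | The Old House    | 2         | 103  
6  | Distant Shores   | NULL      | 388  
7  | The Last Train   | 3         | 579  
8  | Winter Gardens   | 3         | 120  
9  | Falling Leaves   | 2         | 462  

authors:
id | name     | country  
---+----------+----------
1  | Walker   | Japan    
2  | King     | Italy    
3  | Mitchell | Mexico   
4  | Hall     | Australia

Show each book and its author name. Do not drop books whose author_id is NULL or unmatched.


LEFT JOIN keeps every row from books (the left table); where author_id has no match in authors, the author columns become NULL. Walk through each book:
  - book 1 (The Red Mountain): author_id=2 -> matches King
  - book 2 (Midnight Sun): author_id=NULL, no match -> kept with NULL
  - book 3 (Stone Bridges): author_id=2 -> matches King
  - book 4 (River Crossing): author_id=2 -> matches King
  - book 5 (The Old House): author_id=2 -> matches King
  - book 6 (Distant Shores): author_id=NULL, no match -> kept with NULL
  - book 7 (The Last Train): author_id=3 -> matches Mitchell
  - book 8 (Winter Gardens): author_id=3 -> matches Mitchell
  - book 9 (Falling Leaves): author_id=2 -> matches King
All 9 rows appear; 2 have NULL author.

SQL:
SELECT a.title, b.name AS author
FROM books a
LEFT JOIN authors b ON a.author_id = b.id

Result:
title            | author  
-----------------+---------
The Red Mountain | King    
Midnight Sun     | NULL    
Stone Bridges    | King    
River Crossing   | King    
The Old House    | King    
Distant Shores   | NULL    
The Last Train   | Mitchell
Winter Gardens   | Mitchell
Falling Leaves   | King    


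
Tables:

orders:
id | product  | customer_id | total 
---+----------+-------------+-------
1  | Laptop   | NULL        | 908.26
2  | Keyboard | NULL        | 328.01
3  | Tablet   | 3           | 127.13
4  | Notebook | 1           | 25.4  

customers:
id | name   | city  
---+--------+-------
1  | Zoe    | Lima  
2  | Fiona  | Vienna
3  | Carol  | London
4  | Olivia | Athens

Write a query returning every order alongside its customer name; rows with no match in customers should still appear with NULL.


LEFT JOIN keeps every row from orders (the left table); where customer_id has no match in customers, the customer columns become NULL. Walk through each order:
  - order 1 (Laptop): customer_id=NULL, no match -> kept with NULL
  - order 2 (Keyboard): customer_id=NULL, no match -> kept with NULL
  - order 3 (Tablet): customer_id=3 -> matches Carol
  - order 4 (Notebook): customer_id=1 -> matches Zoe
All 4 rows appear; 2 have NULL customer.

SQL:
SELECT a.product, b.name AS customer
FROM orders a
LEFT JOIN customers b ON a.customer_id = b.id

Result:
product  | customer
---------+---------
Laptop   | NULL    
Keyboard | NULL    
Tablet   | Carol   
Notebook | Zoe     


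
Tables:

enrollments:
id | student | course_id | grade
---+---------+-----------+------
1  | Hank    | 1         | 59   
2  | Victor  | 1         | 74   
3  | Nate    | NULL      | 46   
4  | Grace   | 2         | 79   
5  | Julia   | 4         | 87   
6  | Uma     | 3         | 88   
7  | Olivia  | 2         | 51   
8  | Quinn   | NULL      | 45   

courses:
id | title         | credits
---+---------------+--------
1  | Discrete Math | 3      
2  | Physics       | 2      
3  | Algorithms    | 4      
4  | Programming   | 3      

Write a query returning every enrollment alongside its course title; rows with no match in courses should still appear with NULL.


LEFT JOIN keeps every row from enrollments (the left table); where course_id has no match in courses, the course columns become NULL. Walk through each enrollment:
  - enrollment 1 (Hank): course_id=1 -> matches Discrete Math
  - enrollment 2 (Victor): course_id=1 -> matches Discrete Math
  - enrollment 3 (Nate): course_id=NULL, no match -> kept with NULL
  - enrollment 4 (Grace): course_id=2 -> matches Physics
  - enrollment 5 (Julia): course_id=4 -> matches Programming
  - enrollment 6 (Uma): course_id=3 -> matches Algorithms
  - enrollment 7 (Olivia): course_id=2 -> matches Physics
  - enrollment 8 (Quinn): course_id=NULL, no match -> kept with NULL
All 8 rows appear; 2 have NULL course.

SQL:
SELECT a.student, b.title AS course
FROM enrollments a
LEFT JOIN courses b ON a.course_id = b.id

Result:
student | course       
--------+--------------
Hank    | Discrete Math
Victor  | Discrete Math
Nate    | NULL         
Grace   | Physics      
Julia   | Programming  
Uma     | Algorithms   
Olivia  | Physics      
Quinn   | NULL         


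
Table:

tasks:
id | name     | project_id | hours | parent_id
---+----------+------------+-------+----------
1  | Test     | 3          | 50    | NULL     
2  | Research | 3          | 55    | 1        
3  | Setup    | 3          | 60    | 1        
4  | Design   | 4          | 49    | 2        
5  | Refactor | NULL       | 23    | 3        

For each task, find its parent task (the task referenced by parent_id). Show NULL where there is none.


This is a self-join: tasks is joined to a second copy of itself, matching each row's parent_id to another row's id. Use LEFT JOIN so rows with parent_id=NULL are kept.
  - task 1 (Test): parent_id=NULL -> NULL
  - task 2 (Research): parent_id=1 -> Test
  - task 3 (Setup): parent_id=1 -> Test
  - task 4 (Design): parent_id=2 -> Research
  - task 5 (Refactor): parent_id=3 -> Setup

SQL:
SELECT a.name AS item, b.name AS parent
FROM tasks a
LEFT JOIN tasks b ON a.parent_id = b.id

Result:
item     | parent  
---------+---------
Test     | NULL    
Research | Test    
Setup    | Test    
Design   | Research
Refactor | Setup   


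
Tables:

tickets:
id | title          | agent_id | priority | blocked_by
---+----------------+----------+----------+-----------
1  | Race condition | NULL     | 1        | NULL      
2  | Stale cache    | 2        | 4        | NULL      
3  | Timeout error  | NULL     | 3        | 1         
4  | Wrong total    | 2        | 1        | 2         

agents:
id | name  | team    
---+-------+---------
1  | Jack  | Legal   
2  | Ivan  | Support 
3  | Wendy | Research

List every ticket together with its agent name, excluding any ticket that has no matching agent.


INNER JOIN keeps only tickets rows whose agent_id matches an id in agents. Walk through each ticket:
  - ticket 1 (Race condition): agent_id=NULL, no match -> dropped
  - ticket 2 (Stale cache): agent_id=2 -> matches Ivan
  - ticket 3 (Timeout error): agent_id=NULL, no match -> dropped
  - ticket 4 (Wrong total): agent_id=2 -> matches Ivan
So 2 of 4 rows are dropped.

SQL:
SELECT a.title, b.name AS agent
FROM tickets a
INNER JOIN agents b ON a.agent_id = b.id

Result:
title       | agent
------------+------
Stale cache | Ivan 
Wrong total | Ivan 


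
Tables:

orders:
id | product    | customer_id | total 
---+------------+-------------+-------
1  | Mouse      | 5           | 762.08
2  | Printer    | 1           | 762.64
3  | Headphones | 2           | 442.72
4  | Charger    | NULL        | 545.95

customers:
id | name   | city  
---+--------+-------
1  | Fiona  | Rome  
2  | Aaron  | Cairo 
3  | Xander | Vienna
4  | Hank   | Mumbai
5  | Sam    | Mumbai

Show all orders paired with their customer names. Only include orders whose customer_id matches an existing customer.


INNER JOIN keeps only orders rows whose customer_id matches an id in customers. Walk through each order:
  - order 1 (Mouse): customer_id=5 -> matches Sam
  - order 2 (Printer): customer_id=1 -> matches Fiona
  - order 3 (Headphones): customer_id=2 -> matches Aaron
  - order 4 (Charger): customer_id=NULL, no match -> dropped
So 1 of 4 rows is dropped.

SQL:
SELECT a.product, b.name AS customer
FROM orders a
INNER JOIN customers b ON a.customer_id = b.id

Result:
product    | customer
-----------+---------
Mouse      | Sam     
Printer    | Fiona   
Headphones | Aaron   


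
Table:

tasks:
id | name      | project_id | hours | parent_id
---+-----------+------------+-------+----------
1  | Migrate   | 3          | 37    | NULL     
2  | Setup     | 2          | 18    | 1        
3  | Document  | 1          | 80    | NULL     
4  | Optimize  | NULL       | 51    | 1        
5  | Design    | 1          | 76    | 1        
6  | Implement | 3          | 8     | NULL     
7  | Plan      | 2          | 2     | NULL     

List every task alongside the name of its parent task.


This is a self-join: tasks is joined to a second copy of itself, matching each row's parent_id to another row's id. Use LEFT JOIN so rows with parent_id=NULL are kept.
  - task 1 (Migrate): parent_id=NULL -> NULL
  - task 2 (Setup): parent_id=1 -> Migrate
  - task 3 (Document): parent_id=NULL -> NULL
  - task 4 (Optimize): parent_id=1 -> Migrate
  - task 5 (Design): parent_id=1 -> Migrate
  - task 6 (Implement): parent_id=NULL -> NULL
  - task 7 (Plan): parent_id=NULL -> NULL

SQL:
SELECT a.name AS item, b.name AS parent
FROM tasks a
LEFT JOIN tasks b ON a.parent_id = b.id

Result:
item      | parent 
----------+--------
Migrate   | NULL   
Setup     | Migrate
Document  | NULL   
Optimize  | Migrate
Design    | Migrate
Implement | NULL   
Plan      | NULL   


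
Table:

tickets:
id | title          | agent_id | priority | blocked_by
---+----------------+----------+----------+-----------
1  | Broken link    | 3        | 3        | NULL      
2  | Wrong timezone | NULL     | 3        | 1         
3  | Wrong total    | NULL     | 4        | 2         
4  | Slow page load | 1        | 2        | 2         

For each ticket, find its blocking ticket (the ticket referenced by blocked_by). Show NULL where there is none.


This is a self-join: tickets is joined to a second copy of itself, matching each row's blocked_by to another row's id. Use LEFT JOIN so rows with blocked_by=NULL are kept.
  - ticket 1 (Broken link): blocked_by=NULL -> NULL
  - ticket 2 (Wrong timezone): blocked_by=1 -> Broken link
  - ticket 3 (Wrong total): blocked_by=2 -> Wrong timezone
  - ticket 4 (Slow page load): blocked_by=2 -> Wrong timezone

SQL:
SELECT a.title AS item, b.title AS blocked_by
FROM tickets a
LEFT JOIN tickets b ON a.blocked_by = b.id

Result:
item           | blocked_by    
---------------+---------------
Broken link    | NULL          
Wrong timezone | Broken link   
Wrong total    | Wrong timezone
Slow page load | Wrong timezone


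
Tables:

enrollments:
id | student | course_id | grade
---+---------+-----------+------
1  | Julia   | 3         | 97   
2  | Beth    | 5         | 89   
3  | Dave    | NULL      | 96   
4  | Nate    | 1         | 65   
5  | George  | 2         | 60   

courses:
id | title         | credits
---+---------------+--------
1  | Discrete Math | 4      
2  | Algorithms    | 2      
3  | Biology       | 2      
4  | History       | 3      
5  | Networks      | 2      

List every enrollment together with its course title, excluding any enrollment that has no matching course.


INNER JOIN keeps only enrollments rows whose course_id matches an id in courses. Walk through each enrollment:
  - enrollment 1 (Julia): course_id=3 -> matches Biology
  - enrollment 2 (Beth): course_id=5 -> matches Networks
  - enrollment 3 (Dave): course_id=NULL, no match -> dropped
  - enrollment 4 (Nate): course_id=1 -> matches Discrete Math
  - enrollment 5 (George): course_id=2 -> matches Algorithms
So 1 of 5 rows is dropped.

SQL:
SELECT a.student, b.title AS course
FROM enrollments a
INNER JOIN courses b ON a.course_id = b.id

Result:
student | course       
--------+--------------
Julia   | Biology      
Beth    | Networks     
Nate    | Discrete Math
George  | Algorithms   


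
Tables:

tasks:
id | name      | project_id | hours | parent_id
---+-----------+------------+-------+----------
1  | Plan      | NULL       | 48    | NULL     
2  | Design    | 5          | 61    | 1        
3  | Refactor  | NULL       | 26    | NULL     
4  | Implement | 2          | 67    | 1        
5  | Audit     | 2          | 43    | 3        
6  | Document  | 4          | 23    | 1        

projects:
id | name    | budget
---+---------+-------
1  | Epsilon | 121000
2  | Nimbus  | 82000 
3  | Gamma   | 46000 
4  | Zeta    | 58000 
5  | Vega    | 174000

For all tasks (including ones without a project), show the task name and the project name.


LEFT JOIN keeps every row from tasks (the left table); where project_id has no match in projects, the project columns become NULL. Walk through each task:
  - task 1 (Plan): project_id=NULL, no match -> kept with NULL
  - task 2 (Design): project_id=5 -> matches Vega
  - task 3 (Refactor): project_id=NULL, no match -> kept with NULL
  - task 4 (Implement): project_id=2 -> matches Nimbus
  - task 5 (Audit): project_id=2 -> matches Nimbus
  - task 6 (Document): project_id=4 -> matches Zeta
All 6 rows appear; 2 have NULL project.

SQL:
SELECT a.name, b.name AS project
FROM tasks a
LEFT JOIN projects b ON a.project_id = b.id

Result:
name      | project
----------+--------
Plan      | NULL   
Design    | Vega   
Refactor  | NULL   
Implement | Nimbus 
Audit     | Nimbus 
Document  | Zeta   


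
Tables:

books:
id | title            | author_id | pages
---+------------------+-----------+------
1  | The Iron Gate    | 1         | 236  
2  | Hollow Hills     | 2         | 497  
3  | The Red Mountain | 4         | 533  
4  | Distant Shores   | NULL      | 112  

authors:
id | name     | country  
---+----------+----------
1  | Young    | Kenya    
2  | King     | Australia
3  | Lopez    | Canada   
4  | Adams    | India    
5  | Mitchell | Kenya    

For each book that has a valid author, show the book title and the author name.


INNER JOIN keeps only books rows whose author_id matches an id in authors. Walk through each book:
  - book 1 (The Iron Gate): author_id=1 -> matches Young
  - book 2 (Hollow Hills): author_id=2 -> matches King
  - book 3 (The Red Mountain): author_id=4 -> matches Adams
  - book 4 (Distant Shores): author_id=NULL, no match -> dropped
So 1 of 4 rows is dropped.

SQL:
SELECT a.title, b.name AS author
FROM books a
INNER JOIN authors b ON a.author_id = b.id

Result:
title            | author
-----------------+-------
The Iron Gate    | Young 
Hollow Hills     | King  
The Red Mountain | Adams 


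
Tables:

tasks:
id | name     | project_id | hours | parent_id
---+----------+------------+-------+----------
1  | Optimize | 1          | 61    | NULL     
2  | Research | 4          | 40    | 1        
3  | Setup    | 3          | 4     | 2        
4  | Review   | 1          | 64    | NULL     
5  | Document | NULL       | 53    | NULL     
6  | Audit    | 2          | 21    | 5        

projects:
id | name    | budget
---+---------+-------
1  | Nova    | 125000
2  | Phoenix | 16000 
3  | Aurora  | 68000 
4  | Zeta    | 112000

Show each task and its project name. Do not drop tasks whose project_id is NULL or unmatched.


LEFT JOIN keeps every row from tasks (the left table); where project_id has no match in projects, the project columns become NULL. Walk through each task:
  - task 1 (Optimize): project_id=1 -> matches Nova
  - task 2 (Research): project_id=4 -> matches Zeta
  - task 3 (Setup): project_id=3 -> matches Aurora
  - task 4 (Review): project_id=1 -> matches Nova
  - task 5 (Document): project_id=NULL, no match -> kept with NULL
  - task 6 (Audit): project_id=2 -> matches Phoenix
All 6 rows appear; 1 has NULL project.

SQL:
SELECT a.name, b.name AS project
FROM tasks a
LEFT JOIN projects b ON a.project_id = b.id

Result:
name     | project
---------+--------
Optimize | Nova   
Research | Zeta   
Setup    | Aurora 
Review   | Nova   
Document | NULL   
Audit    | Phoenix


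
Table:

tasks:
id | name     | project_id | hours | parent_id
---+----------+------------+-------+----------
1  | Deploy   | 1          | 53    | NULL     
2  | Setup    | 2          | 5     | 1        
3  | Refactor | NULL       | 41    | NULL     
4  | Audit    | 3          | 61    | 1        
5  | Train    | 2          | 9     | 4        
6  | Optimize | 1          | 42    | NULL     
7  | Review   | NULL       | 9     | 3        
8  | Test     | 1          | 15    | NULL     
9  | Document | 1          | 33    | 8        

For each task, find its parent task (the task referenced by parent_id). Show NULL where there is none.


This is a self-join: tasks is joined to a second copy of itself, matching each row's parent_id to another row's id. Use LEFT JOIN so rows with parent_id=NULL are kept.
  - task 1 (Deploy): parent_id=NULL -> NULL
  - task 2 (Setup): parent_id=1 -> Deploy
  - task 3 (Refactor): parent_id=NULL -> NULL
  - task 4 (Audit): parent_id=1 -> Deploy
  - task 5 (Train): parent_id=4 -> Audit
  - task 6 (Optimize): parent_id=NULL -> NULL
  - task 7 (Review): parent_id=3 -> Refactor
  - task 8 (Test): parent_id=NULL -> NULL
  - task 9 (Document): parent_id=8 -> Test

SQL:
SELECT a.name AS item, b.name AS parent
FROM tasks a
LEFT JOIN tasks b ON a.parent_id = b.id

Result:
item     | parent  
---------+---------
Deploy   | NULL    
Setup    | Deploy  
Refactor | NULL    
Audit    | Deploy  
Train    | Audit   
Optimize | NULL    
Review   | Refactor
Test     | NULL    
Document | Test    


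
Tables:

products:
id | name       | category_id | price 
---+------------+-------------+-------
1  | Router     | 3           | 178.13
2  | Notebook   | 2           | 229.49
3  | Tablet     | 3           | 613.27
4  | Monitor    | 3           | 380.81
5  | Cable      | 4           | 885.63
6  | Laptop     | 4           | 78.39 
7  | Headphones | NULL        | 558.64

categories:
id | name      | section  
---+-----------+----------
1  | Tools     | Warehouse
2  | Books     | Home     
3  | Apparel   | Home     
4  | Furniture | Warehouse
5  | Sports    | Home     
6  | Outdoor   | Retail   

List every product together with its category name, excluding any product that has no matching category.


INNER JOIN keeps only products rows whose category_id matches an id in categories. Walk through each product:
  - product 1 (Router): category_id=3 -> matches Apparel
  - product 2 (Notebook): category_id=2 -> matches Books
  - product 3 (Tablet): category_id=3 -> matches Apparel
  - product 4 (Monitor): category_id=3 -> matches Apparel
  - product 5 (Cable): category_id=4 -> matches Furniture
  - product 6 (Laptop): category_id=4 -> matches Furniture
  - product 7 (Headphones): category_id=NULL, no match -> dropped
So 1 of 7 rows is dropped.

SQL:
SELECT a.name, b.name AS category
FROM products a
INNER JOIN categories b ON a.category_id = b.id

Result:
name     | category 
---------+----------
Router   | Apparel  
Notebook | Books    
Tablet   | Apparel  
Monitor  | Apparel  
Cable    | Furniture
Laptop   | Furniture


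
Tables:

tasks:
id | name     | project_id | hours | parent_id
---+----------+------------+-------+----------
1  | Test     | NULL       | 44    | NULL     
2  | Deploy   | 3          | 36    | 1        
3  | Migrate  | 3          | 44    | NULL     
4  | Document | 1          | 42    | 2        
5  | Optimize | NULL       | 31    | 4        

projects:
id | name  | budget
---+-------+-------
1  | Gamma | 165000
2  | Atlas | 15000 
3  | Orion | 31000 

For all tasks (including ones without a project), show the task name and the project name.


LEFT JOIN keeps every row from tasks (the left table); where project_id has no match in projects, the project columns become NULL. Walk through each task:
  - task 1 (Test): project_id=NULL, no match -> kept with NULL
  - task 2 (Deploy): project_id=3 -> matches Orion
  - task 3 (Migrate): project_id=3 -> matches Orion
  - task 4 (Document): project_id=1 -> matches Gamma
  - task 5 (Optimize): project_id=NULL, no match -> kept with NULL
All 5 rows appear; 2 have NULL project.

SQL:
SELECT a.name, b.name AS project
FROM tasks a
LEFT JOIN projects b ON a.project_id = b.id

Result:
name     | project
---------+--------
Test     | NULL   
Deploy   | Orion  
Migrate  | Orion  
Document | Gamma  
Optimize | NULL   


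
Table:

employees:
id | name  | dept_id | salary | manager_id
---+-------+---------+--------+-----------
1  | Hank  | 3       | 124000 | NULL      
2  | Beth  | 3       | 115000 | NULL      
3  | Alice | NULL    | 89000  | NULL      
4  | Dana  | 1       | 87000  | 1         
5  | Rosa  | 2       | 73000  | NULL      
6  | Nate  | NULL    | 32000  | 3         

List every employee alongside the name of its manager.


This is a self-join: employees is joined to a second copy of itself, matching each row's manager_id to another row's id. Use LEFT JOIN so rows with manager_id=NULL are kept.
  - employee 1 (Hank): manager_id=NULL -> NULL
  - employee 2 (Beth): manager_id=NULL -> NULL
  - employee 3 (Alice): manager_id=NULL -> NULL
  - employee 4 (Dana): manager_id=1 -> Hank
  - employee 5 (Rosa): manager_id=NULL -> NULL
  - employee 6 (Nate): manager_id=3 -> Alice

SQL:
SELECT a.name AS item, b.name AS manager
FROM employees a
LEFT JOIN employees b ON a.manager_id = b.id

Result:
item  | manager
------+--------
Hank  | NULL   
Beth  | NULL   
Alice | NULL   
Dana  | Hank   
Rosa  | NULL   
Nate  | Alice  


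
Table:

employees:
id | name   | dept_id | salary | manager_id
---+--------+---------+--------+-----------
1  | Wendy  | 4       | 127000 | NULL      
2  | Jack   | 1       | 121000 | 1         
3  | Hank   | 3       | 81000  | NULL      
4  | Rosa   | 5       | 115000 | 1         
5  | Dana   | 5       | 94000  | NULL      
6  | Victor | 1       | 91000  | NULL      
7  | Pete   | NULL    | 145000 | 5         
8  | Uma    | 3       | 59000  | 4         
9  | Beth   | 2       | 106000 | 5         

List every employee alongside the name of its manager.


This is a self-join: employees is joined to a second copy of itself, matching each row's manager_id to another row's id. Use LEFT JOIN so rows with manager_id=NULL are kept.
  - employee 1 (Wendy): manager_id=NULL -> NULL
  - employee 2 (Jack): manager_id=1 -> Wendy
  - employee 3 (Hank): manager_id=NULL -> NULL
  - employee 4 (Rosa): manager_id=1 -> Wendy
  - employee 5 (Dana): manager_id=NULL -> NULL
  - employee 6 (Victor): manager_id=NULL -> NULL
  - employee 7 (Pete): manager_id=5 -> Dana
  - employee 8 (Uma): manager_id=4 -> Rosa
  - employee 9 (Beth): manager_id=5 -> Dana

SQL:
SELECT a.name AS item, b.name AS manager
FROM employees a
LEFT JOIN employees b ON a.manager_id = b.id

Result:
item   | manager
-------+--------
Wendy  | NULL   
Jack   | Wendy  
Hank   | NULL   
Rosa   | Wendy  
Dana   | NULL   
Victor | NULL   
Pete   | Dana   
Uma    | Rosa   
Beth   | Dana   


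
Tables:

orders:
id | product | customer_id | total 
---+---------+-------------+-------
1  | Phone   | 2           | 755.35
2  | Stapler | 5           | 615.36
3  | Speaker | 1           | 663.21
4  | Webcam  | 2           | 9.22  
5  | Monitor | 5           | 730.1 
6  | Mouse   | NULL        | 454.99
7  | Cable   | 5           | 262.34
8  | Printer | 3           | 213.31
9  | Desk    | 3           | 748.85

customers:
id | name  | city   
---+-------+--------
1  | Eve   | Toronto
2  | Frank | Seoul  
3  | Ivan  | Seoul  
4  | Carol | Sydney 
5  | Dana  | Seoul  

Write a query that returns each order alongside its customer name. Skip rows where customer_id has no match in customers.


INNER JOIN keeps only orders rows whose customer_id matches an id in customers. Walk through each order:
  - order 1 (Phone): customer_id=2 -> matches Frank
  - order 2 (Stapler): customer_id=5 -> matches Dana
  - order 3 (Speaker): customer_id=1 -> matches Eve
  - order 4 (Webcam): customer_id=2 -> matches Frank
  - order 5 (Monitor): customer_id=5 -> matches Dana
  - order 6 (Mouse): customer_id=NULL, no match -> dropped
  - order 7 (Cable): customer_id=5 -> matches Dana
  - order 8 (Printer): customer_id=3 -> matches Ivan
  - order 9 (Desk): customer_id=3 -> matches Ivan
So 1 of 9 rows is dropped.

SQL:
SELECT a.product, b.name AS customer
FROM orders a
INNER JOIN customers b ON a.customer_id = b.id

Result:
product | customer
--------+---------
Phone   | Frank   
Stapler | Dana    
Speaker | Eve     
Webcam  | Frank   
Monitor | Dana    
Cable   | Dana    
Printer | Ivan    
Desk    | Ivan    
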